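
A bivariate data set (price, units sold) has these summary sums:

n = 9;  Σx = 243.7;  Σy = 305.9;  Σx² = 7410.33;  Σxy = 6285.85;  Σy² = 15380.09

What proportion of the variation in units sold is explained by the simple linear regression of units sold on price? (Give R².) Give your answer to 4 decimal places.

Sxx = Σx² − (Σx)²/n = 7410.33 − 6598.854444 = 811.475556
Sxy = Σxy − (Σx)(Σy)/n = 6285.85 − 8283.092222 = -1997.242222
Syy = Σy² − (Σy)²/n = 15380.09 − 10397.201111 = 4982.888889
R² = Sxy²/(Sxx·Syy) = (-1997.242222)²/(811.475556·4982.888889) = 0.986518

0.9865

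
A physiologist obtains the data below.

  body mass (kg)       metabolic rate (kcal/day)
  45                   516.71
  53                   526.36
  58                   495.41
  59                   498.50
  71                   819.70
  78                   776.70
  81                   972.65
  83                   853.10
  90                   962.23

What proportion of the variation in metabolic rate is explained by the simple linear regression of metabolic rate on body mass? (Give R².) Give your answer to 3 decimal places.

n = 9, Σx = 618, Σy = 6421.36, Σxy = 464268.26, Σx² = 44354, Σy² = 4912862.5772
Sxx = Σx² − (Σx)²/n = 44354 − 42436 = 1918
Sxy = Σxy − (Σx)(Σy)/n = 464268.26 − 440933.386667 = 23334.873333
Syy = Σy² − (Σy)²/n = 4912862.5772 − 4581540.472178 = 331322.105022
R² = Sxy²/(Sxx·Syy) = (23334.873333)²/(1918·331322.105022) = 0.856864

0.857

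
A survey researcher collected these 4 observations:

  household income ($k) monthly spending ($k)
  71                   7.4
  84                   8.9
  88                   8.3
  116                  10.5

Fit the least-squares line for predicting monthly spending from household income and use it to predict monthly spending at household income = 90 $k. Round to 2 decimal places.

n = 4, Σx = 359, Σy = 35.1, Σxy = 3221.4, Σx² = 33297
Sxx = Σx² − (Σx)²/n = 33297 − 32220.25 = 1076.75
Sxy = Σxy − (Σx)(Σy)/n = 3221.4 − 3150.225 = 71.175
b = Sxy/Sxx = 71.175/1076.75 = 0.066102
a = ȳ − b·x̄ = 8.775 − 0.066102·89.75 = 2.842373
ŷ(90) = a + b·90 = 2.842373 + 0.066102·90 = 8.791525

8.79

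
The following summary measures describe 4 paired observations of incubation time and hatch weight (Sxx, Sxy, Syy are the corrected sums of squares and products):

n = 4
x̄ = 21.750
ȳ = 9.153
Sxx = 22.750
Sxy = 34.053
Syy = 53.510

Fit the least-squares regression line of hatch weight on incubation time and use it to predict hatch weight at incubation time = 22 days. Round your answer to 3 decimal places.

b = Sxy/Sxx = 34.053/22.75 = 1.496835
a = ȳ − b·x̄ = 9.153 − 1.496835·21.75 = -23.403165
ŷ(22) = a + b·22 = -23.403165 + 1.496835·22 = 9.527209

9.527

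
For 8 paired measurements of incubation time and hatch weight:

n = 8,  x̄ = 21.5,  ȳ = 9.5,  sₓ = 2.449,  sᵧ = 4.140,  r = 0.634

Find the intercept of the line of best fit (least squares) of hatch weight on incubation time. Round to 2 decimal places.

b = r · sᵧ/sₓ = 0.634 · 4.14/2.449 = 1.071768
a = ȳ − b·x̄ = 9.5 − 1.071768·21.5 = -13.543013

-13.54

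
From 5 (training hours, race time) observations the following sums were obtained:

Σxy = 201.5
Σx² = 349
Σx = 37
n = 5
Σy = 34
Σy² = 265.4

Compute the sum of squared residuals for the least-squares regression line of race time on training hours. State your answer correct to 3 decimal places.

0.822

Sxx = Σx² − (Σx)²/n = 349 − 273.8 = 75.2
Sxy = Σxy − (Σx)(Σy)/n = 201.5 − 251.6 = -50.1
Syy = Σy² − (Σy)²/n = 265.4 − 231.2 = 34.2
b = Sxy/Sxx = -50.1/75.2 = -0.666223
SSE = Syy − b·Sxy = 34.2 − (-0.666223)·(-50.1) = 0.822207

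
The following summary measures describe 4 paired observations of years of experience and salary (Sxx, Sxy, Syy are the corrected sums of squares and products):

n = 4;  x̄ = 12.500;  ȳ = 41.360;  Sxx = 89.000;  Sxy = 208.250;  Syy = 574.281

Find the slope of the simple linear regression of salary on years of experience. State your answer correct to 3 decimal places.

b = Sxy/Sxx = 208.25/89 = 2.339888

2.340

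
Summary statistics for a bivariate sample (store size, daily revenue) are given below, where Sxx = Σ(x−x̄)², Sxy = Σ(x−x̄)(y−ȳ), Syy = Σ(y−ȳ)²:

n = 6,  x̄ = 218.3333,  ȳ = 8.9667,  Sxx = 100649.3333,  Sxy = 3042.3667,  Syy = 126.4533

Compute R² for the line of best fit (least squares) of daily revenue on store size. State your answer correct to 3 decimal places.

0.727

R² = Sxy²/(Sxx·Syy) = (3042.3667)²/(100649.3333·126.4533) = 0.727247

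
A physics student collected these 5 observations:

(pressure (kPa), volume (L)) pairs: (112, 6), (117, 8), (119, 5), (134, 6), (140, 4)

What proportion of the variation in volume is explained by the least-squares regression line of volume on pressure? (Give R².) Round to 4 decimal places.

n = 5, Σx = 622, Σy = 29, Σxy = 3567, Σx² = 77950, Σy² = 177
Sxx = Σx² − (Σx)²/n = 77950 − 77376.8 = 573.2
Sxy = Σxy − (Σx)(Σy)/n = 3567 − 3607.6 = -40.6
Syy = Σy² − (Σy)²/n = 177 − 168.2 = 8.8
R² = Sxy²/(Sxx·Syy) = (-40.6)²/(573.2·8.8) = 0.326786

0.3268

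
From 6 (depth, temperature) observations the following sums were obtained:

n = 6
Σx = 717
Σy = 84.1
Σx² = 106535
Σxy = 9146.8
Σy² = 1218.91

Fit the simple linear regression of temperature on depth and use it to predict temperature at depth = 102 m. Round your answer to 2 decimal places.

Sxx = Σx² − (Σx)²/n = 106535 − 85681.5 = 20853.5
Sxy = Σxy − (Σx)(Σy)/n = 9146.8 − 10049.95 = -903.15
b = Sxy/Sxx = -903.15/20853.5 = -0.043309
a = ȳ − b·x̄ = 14.016667 − (-0.043309)·119.5 = 19.192125
ŷ(102) = a + b·102 = 19.192125 + (-0.043309)·102 = 14.774579

14.77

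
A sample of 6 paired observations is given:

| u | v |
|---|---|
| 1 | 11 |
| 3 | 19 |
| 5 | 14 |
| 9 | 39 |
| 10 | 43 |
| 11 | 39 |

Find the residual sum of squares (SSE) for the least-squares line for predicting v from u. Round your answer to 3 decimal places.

n = 6, Σx = 39, Σy = 165, Σxy = 1348, Σx² = 337, Σy² = 5569
Sxx = Σx² − (Σx)²/n = 337 − 253.5 = 83.5
Sxy = Σxy − (Σx)(Σy)/n = 1348 − 1072.5 = 275.5
Syy = Σy² − (Σy)²/n = 5569 − 4537.5 = 1031.5
b = Sxy/Sxx = 275.5/83.5 = 3.299401
SSE = Syy − b·Sxy = 1031.5 − 3.299401·275.5 = 122.514970

122.515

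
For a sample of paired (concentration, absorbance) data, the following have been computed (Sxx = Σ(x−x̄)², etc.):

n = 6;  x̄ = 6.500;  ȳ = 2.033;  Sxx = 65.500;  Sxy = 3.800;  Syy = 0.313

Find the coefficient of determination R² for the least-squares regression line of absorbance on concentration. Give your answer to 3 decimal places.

0.704

R² = Sxy²/(Sxx·Syy) = (3.8)²/(65.5·0.313) = 0.704339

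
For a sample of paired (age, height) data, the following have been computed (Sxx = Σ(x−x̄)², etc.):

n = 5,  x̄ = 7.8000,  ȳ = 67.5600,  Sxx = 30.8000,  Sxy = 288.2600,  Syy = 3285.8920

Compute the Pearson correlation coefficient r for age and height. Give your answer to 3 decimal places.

0.906

r = Sxy/√(Sxx·Syy) = 288.26/√(101205.4736) = 288.26/318.128077 = 0.906113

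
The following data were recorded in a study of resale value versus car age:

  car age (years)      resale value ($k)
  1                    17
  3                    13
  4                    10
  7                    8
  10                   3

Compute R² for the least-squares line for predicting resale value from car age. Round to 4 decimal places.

n = 5, Σx = 25, Σy = 51, Σxy = 182, Σx² = 175, Σy² = 631
Sxx = Σx² − (Σx)²/n = 175 − 125 = 50
Sxy = Σxy − (Σx)(Σy)/n = 182 − 255 = -73
Syy = Σy² − (Σy)²/n = 631 − 520.2 = 110.8
R² = Sxy²/(Sxx·Syy) = (-73)²/(50·110.8) = 0.961913

0.9619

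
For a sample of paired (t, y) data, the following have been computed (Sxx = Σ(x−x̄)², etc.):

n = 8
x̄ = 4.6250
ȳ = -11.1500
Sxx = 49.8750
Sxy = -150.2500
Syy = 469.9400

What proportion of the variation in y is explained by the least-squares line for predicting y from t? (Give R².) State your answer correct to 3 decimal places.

0.963

R² = Sxy²/(Sxx·Syy) = (-150.25)²/(49.875·469.94) = 0.963172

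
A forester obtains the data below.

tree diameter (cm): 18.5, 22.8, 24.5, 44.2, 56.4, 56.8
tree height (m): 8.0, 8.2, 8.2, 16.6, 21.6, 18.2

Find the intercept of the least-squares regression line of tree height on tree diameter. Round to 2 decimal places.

0.84

n = 6, Σx = 223.2, Σy = 80.8, Σxy = 3521.58, Σx² = 9823.18
Sxx = Σx² − (Σx)²/n = 9823.18 − 8303.04 = 1520.14
Sxy = Σxy − (Σx)(Σy)/n = 3521.58 − 3005.76 = 515.82
b = Sxy/Sxx = 515.82/1520.14 = 0.339324
a = ȳ − b·x̄ = 13.466667 − 0.339324·37.2 = 0.843814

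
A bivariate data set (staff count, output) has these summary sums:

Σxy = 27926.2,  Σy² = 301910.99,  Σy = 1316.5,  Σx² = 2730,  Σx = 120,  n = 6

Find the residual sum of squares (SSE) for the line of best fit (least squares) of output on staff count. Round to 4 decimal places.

Sxx = Σx² − (Σx)²/n = 2730 − 2400 = 330
Sxy = Σxy − (Σx)(Σy)/n = 27926.2 − 26330 = 1596.2
Syy = Σy² − (Σy)²/n = 301910.99 − 288862.041667 = 13048.948333
b = Sxy/Sxx = 1596.2/330 = 4.836970
SSE = Syy − b·Sxy = 13048.948333 − 4.836970·1596.2 = 5328.177303

5328.1773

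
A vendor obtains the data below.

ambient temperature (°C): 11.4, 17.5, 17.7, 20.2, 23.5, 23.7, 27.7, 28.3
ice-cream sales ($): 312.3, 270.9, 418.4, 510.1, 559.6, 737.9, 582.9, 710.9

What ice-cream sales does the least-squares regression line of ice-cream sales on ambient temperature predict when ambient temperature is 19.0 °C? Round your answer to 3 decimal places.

456.164

n = 8, Σx = 170, Σy = 4103, Σxy = 92914.3, Σx² = 3839.66
Sxx = Σx² − (Σx)²/n = 3839.66 − 3612.5 = 227.16
Sxy = Σxy − (Σx)(Σy)/n = 92914.3 − 87188.75 = 5725.55
b = Sxy/Sxx = 5725.55/227.16 = 25.204922
a = ȳ − b·x̄ = 512.875 − 25.204922·21.25 = -22.729585
ŷ(19.0) = a + b·19.0 = -22.729585 + 25.204922·19 = 456.163926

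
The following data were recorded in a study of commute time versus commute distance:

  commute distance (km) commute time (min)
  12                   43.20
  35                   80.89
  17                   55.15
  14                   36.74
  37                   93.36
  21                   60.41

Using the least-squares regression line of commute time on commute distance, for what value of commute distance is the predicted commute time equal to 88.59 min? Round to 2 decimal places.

n = 6, Σx = 136, Σy = 369.75, Σxy = 9524.39, Σx² = 3664
Sxx = Σx² − (Σx)²/n = 3664 − 3082.666667 = 581.333333
Sxy = Σxy − (Σx)(Σy)/n = 9524.39 − 8381 = 1143.39
b = Sxy/Sxx = 1143.39/581.333333 = 1.966841
a = ȳ − b·x̄ = 61.625 − 1.966841·22.666667 = 17.043280
Set a + b·x = 88.59: x = (88.59 − 17.043280) / 1.966841 = 36.376471

36.38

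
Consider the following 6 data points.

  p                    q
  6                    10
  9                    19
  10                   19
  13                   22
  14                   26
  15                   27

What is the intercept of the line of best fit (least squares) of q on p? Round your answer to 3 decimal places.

n = 6, Σx = 67, Σy = 123, Σxy = 1476, Σx² = 807
Sxx = Σx² − (Σx)²/n = 807 − 748.166667 = 58.833333
Sxy = Σxy − (Σx)(Σy)/n = 1476 − 1373.5 = 102.5
b = Sxy/Sxx = 102.5/58.833333 = 1.742210
a = ȳ − b·x̄ = 20.5 − 1.742210·11.166667 = 1.045326

1.045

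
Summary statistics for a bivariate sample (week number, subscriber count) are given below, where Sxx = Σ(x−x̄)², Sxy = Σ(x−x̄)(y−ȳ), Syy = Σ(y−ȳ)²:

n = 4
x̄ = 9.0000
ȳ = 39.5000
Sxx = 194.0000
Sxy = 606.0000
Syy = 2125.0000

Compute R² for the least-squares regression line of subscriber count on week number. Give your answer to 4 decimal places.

R² = Sxy²/(Sxx·Syy) = (606)²/(194·2125) = 0.890809

0.8908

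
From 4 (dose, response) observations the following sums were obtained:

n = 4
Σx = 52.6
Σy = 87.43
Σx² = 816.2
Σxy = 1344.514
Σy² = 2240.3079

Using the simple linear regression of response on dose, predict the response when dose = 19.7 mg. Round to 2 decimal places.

Sxx = Σx² − (Σx)²/n = 816.2 − 691.69 = 124.51
Sxy = Σxy − (Σx)(Σy)/n = 1344.514 − 1149.7045 = 194.8095
b = Sxy/Sxx = 194.8095/124.51 = 1.564609
a = ȳ − b·x̄ = 21.8575 − 1.564609·13.15 = 1.282888
ŷ(19.7) = a + b·19.7 = 1.282888 + 1.564609·19.7 = 32.105691

32.11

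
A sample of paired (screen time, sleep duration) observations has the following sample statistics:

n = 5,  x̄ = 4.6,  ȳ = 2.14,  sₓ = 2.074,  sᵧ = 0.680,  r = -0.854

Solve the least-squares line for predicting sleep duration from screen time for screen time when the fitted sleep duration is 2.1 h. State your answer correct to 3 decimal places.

b = r · sᵧ/sₓ = -0.854 · 0.68/2.074 = -0.28
a = ȳ − b·x̄ = 2.14 − (-0.28)·4.6 = 3.428
Set a + b·x = 2.1: x = (2.1 − 3.428) / (-0.28) = 4.742857

4.743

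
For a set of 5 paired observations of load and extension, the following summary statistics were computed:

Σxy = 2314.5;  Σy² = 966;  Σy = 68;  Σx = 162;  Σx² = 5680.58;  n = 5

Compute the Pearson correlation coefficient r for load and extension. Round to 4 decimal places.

0.8345

Sxx = Σx² − (Σx)²/n = 5680.58 − 5248.8 = 431.78
Sxy = Σxy − (Σx)(Σy)/n = 2314.5 − 2203.2 = 111.3
Syy = Σy² − (Σy)²/n = 966 − 924.8 = 41.2
r = Sxy/√(Sxx·Syy) = 111.3/√(17789.336) = 111.3/133.376670 = 0.834479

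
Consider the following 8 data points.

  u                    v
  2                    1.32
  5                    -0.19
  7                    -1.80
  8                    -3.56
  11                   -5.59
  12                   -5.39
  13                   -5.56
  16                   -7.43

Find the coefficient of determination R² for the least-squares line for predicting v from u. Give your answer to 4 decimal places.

0.9630

n = 8, Σx = 74, Σy = -28.2, Σxy = -356.72, Σx² = 832, Σy² = 164.1108
Sxx = Σx² − (Σx)²/n = 832 − 684.5 = 147.5
Sxy = Σxy − (Σx)(Σy)/n = -356.72 − (-260.85) = -95.87
Syy = Σy² − (Σy)²/n = 164.1108 − 99.405 = 64.7058
R² = Sxy²/(Sxx·Syy) = (-95.87)²/(147.5·64.7058) = 0.963009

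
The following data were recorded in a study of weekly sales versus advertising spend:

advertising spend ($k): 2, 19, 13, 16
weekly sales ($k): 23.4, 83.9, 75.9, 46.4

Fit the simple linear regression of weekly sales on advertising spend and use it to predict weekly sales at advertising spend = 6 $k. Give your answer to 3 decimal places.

37.703

n = 4, Σx = 50, Σy = 229.6, Σxy = 3370, Σx² = 790
Sxx = Σx² − (Σx)²/n = 790 − 625 = 165
Sxy = Σxy − (Σx)(Σy)/n = 3370 − 2870 = 500
b = Sxy/Sxx = 500/165 = 3.030303
a = ȳ − b·x̄ = 57.4 − 3.030303·12.5 = 19.521212
ŷ(6) = a + b·6 = 19.521212 + 3.030303·6 = 37.703030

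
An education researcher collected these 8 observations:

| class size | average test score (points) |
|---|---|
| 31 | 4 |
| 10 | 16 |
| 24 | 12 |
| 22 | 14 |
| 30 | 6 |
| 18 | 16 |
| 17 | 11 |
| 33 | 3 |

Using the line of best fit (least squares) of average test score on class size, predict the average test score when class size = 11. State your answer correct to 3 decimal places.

n = 8, Σx = 185, Σy = 82, Σxy = 1634, Σx² = 4723
Sxx = Σx² − (Σx)²/n = 4723 − 4278.125 = 444.875
Sxy = Σxy − (Σx)(Σy)/n = 1634 − 1896.25 = -262.25
b = Sxy/Sxx = -262.25/444.875 = -0.589491
a = ȳ − b·x̄ = 10.25 − (-0.589491)·23.125 = 23.881989
ŷ(11) = a + b·11 = 23.881989 + (-0.589491)·11 = 17.397584

17.398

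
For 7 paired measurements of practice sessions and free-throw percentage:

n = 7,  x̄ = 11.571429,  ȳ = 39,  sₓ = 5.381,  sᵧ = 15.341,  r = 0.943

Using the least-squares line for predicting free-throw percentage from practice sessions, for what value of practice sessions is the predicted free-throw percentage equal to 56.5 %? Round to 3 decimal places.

18.081

b = r · sᵧ/sₓ = 0.943 · 15.341/5.381 = 2.688453
a = ȳ − b·x̄ = 39 − 2.688453·11.571429 = 7.890763
Set a + b·x = 56.5: x = (56.5 − 7.890763) / 2.688453 = 18.080750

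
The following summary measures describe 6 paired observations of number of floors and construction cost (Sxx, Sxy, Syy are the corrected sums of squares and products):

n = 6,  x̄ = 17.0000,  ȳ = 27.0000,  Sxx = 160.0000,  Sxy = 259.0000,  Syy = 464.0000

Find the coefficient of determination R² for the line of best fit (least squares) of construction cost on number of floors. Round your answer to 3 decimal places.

0.904

R² = Sxy²/(Sxx·Syy) = (259)²/(160·464) = 0.903570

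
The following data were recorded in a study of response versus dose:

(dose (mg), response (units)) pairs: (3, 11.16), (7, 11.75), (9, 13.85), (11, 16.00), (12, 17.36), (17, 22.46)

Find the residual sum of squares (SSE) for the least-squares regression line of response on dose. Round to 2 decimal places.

n = 6, Σx = 59, Σy = 92.58, Σxy = 1006.52, Σx² = 693, Σy² = 1516.2518
Sxx = Σx² − (Σx)²/n = 693 − 580.166667 = 112.833333
Sxy = Σxy − (Σx)(Σy)/n = 1006.52 − 910.37 = 96.15
Syy = Σy² − (Σy)²/n = 1516.2518 − 1428.5094 = 87.7424
b = Sxy/Sxx = 96.15/112.833333 = 0.852142
SSE = Syy − b·Sxy = 87.7424 − 0.852142·96.15 = 5.808966

5.81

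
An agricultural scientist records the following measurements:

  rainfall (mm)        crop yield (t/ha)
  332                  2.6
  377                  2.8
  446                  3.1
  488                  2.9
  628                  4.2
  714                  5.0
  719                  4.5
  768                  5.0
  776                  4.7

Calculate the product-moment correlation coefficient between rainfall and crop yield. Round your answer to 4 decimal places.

n = 9, Σx = 5248, Σy = 34.8, Σxy = 21646.9, Σx² = 3302554, Σy² = 142.6
Sxx = Σx² − (Σx)²/n = 3302554 − 3060167.111111 = 242386.888889
Sxy = Σxy − (Σx)(Σy)/n = 21646.9 − 20292.266667 = 1354.633333
Syy = Σy² − (Σy)²/n = 142.6 − 134.56 = 8.04
r = Sxy/√(Sxx·Syy) = 1354.633333/√(1948790.586667) = 1354.633333/1395.990898 = 0.970374

0.9704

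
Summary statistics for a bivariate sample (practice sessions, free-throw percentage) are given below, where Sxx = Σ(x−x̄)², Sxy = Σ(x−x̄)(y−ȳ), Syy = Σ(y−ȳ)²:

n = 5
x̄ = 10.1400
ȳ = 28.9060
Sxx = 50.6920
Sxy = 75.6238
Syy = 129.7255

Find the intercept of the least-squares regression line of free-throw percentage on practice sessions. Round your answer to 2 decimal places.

13.78

b = Sxy/Sxx = 75.6238/50.692 = 1.491829
a = ȳ − b·x̄ = 28.906 − 1.491829·10.14 = 13.778853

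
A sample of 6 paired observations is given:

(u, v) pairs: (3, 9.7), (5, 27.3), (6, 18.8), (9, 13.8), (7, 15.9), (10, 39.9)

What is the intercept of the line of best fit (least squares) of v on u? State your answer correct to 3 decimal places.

n = 6, Σx = 40, Σy = 125.4, Σxy = 912.9, Σx² = 300
Sxx = Σx² − (Σx)²/n = 300 − 266.666667 = 33.333333
Sxy = Σxy − (Σx)(Σy)/n = 912.9 − 836 = 76.9
b = Sxy/Sxx = 76.9/33.333333 = 2.307
a = ȳ − b·x̄ = 20.9 − 2.307·6.666667 = 5.52

5.520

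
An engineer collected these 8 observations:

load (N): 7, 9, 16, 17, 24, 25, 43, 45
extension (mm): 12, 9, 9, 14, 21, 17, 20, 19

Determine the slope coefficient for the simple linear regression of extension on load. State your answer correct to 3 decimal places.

n = 8, Σx = 186, Σy = 121, Σxy = 3191, Σx² = 5750
Sxx = Σx² − (Σx)²/n = 5750 − 4324.5 = 1425.5
Sxy = Σxy − (Σx)(Σy)/n = 3191 − 2813.25 = 377.75
b = Sxy/Sxx = 377.75/1425.5 = 0.264995

0.265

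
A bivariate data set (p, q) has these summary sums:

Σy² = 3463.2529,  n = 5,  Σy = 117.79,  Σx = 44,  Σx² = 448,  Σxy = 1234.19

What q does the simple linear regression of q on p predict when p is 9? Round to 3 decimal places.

Sxx = Σx² − (Σx)²/n = 448 − 387.2 = 60.8
Sxy = Σxy − (Σx)(Σy)/n = 1234.19 − 1036.552 = 197.638
b = Sxy/Sxx = 197.638/60.8 = 3.250625
a = ȳ − b·x̄ = 23.558 − 3.250625·8.8 = -5.0475
ŷ(9) = a + b·9 = -5.0475 + 3.250625·9 = 24.208125

24.208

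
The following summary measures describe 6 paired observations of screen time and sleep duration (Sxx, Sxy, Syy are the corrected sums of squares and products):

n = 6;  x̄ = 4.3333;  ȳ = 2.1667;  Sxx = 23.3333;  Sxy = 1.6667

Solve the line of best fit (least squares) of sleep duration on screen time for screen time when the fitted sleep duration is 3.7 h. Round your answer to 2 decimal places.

25.80

b = Sxy/Sxx = 1.6667/23.3333 = 0.071430
a = ȳ − b·x̄ = 2.1667 − 0.071430·4.3333 = 1.857172
Set a + b·x = 3.7: x = (3.7 − 1.857172) / 0.071430 = 25.799040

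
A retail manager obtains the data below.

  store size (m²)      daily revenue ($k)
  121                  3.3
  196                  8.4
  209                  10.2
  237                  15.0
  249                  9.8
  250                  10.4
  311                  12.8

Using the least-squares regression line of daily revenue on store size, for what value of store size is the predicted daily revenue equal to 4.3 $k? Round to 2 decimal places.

112.45

n = 7, Σx = 1573, Σy = 69.9, Σxy = 16753.5, Σx² = 374129
Sxx = Σx² − (Σx)²/n = 374129 − 353475.571429 = 20653.428571
Sxy = Σxy − (Σx)(Σy)/n = 16753.5 − 15707.528571 = 1045.971429
b = Sxy/Sxx = 1045.971429/20653.428571 = 0.050644
a = ȳ − b·x̄ = 9.985714 − 0.050644·224.714286 = -1.394707
Set a + b·x = 4.3: x = (4.3 − (-1.394707)) / 0.050644 = 112.445929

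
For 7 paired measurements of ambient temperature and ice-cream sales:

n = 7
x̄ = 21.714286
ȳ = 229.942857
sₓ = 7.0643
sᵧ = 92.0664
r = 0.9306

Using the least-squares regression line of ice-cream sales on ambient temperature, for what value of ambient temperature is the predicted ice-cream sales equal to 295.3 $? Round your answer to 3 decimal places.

b = r · sᵧ/sₓ = 0.9306 · 92.0664/7.0643 = 12.128164
a = ȳ − b·x̄ = 229.942857 − 12.128164·21.714286 = -33.411574
Set a + b·x = 295.3: x = (295.3 − (-33.411574)) / 12.128164 = 27.103159

27.103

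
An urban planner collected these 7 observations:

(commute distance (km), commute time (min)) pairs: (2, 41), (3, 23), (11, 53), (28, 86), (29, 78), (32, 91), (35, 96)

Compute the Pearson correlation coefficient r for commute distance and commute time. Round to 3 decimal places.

0.971

n = 7, Σx = 140, Σy = 468, Σxy = 11676, Σx² = 4008, Σy² = 35996
Sxx = Σx² − (Σx)²/n = 4008 − 2800 = 1208
Sxy = Σxy − (Σx)(Σy)/n = 11676 − 9360 = 2316
Syy = Σy² − (Σy)²/n = 35996 − 31289.142857 = 4706.857143
r = Sxy/√(Sxx·Syy) = 2316/√(5685883.428571) = 2316/2384.509054 = 0.971269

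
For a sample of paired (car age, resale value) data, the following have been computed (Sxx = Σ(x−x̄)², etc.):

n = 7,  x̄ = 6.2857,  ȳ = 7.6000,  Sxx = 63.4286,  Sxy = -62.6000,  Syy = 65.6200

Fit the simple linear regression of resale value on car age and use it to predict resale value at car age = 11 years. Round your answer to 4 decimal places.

2.9473

b = Sxy/Sxx = -62.6/63.4286 = -0.986936
a = ȳ − b·x̄ = 7.6 − (-0.986936)·6.2857 = 13.803587
ŷ(11) = a + b·11 = 13.803587 + (-0.986936)·11 = 2.947285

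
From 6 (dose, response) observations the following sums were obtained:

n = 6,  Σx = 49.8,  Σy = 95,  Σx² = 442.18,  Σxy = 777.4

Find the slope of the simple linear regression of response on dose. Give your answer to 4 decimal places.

-0.3849

Sxx = Σx² − (Σx)²/n = 442.18 − 413.34 = 28.84
Sxy = Σxy − (Σx)(Σy)/n = 777.4 − 788.5 = -11.1
b = Sxy/Sxx = -11.1/28.84 = -0.384882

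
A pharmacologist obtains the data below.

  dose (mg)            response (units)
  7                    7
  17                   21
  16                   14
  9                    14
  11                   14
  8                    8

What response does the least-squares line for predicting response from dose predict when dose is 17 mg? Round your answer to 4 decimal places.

n = 6, Σx = 68, Σy = 78, Σxy = 974, Σx² = 860
Sxx = Σx² − (Σx)²/n = 860 − 770.666667 = 89.333333
Sxy = Σxy − (Σx)(Σy)/n = 974 − 884 = 90
b = Sxy/Sxx = 90/89.333333 = 1.007463
a = ȳ − b·x̄ = 13 − 1.007463·11.333333 = 1.582090
ŷ(17) = a + b·17 = 1.582090 + 1.007463·17 = 18.708955

18.7090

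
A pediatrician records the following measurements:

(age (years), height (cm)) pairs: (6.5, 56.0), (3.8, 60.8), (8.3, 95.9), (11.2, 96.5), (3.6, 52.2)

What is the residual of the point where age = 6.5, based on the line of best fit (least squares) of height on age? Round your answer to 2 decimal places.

n = 5, Σx = 33.4, Σy = 361.4, Σxy = 2659.73, Σx² = 263.98
Sxx = Σx² − (Σx)²/n = 263.98 − 223.112 = 40.868
Sxy = Σxy − (Σx)(Σy)/n = 2659.73 − 2414.152 = 245.578
b = Sxy/Sxx = 245.578/40.868 = 6.009054
a = ȳ − b·x̄ = 72.28 − 6.009054·6.68 = 32.139522
ŷ(6.5) = 32.139522 + 6.009054·6.5 = 71.198370
residual = y − ŷ = 56.0 − 71.198370 = -15.198370

-15.20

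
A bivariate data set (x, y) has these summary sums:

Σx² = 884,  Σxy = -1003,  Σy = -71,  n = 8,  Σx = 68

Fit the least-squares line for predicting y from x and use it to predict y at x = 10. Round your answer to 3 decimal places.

Sxx = Σx² − (Σx)²/n = 884 − 578 = 306
Sxy = Σxy − (Σx)(Σy)/n = -1003 − (-603.5) = -399.5
b = Sxy/Sxx = -399.5/306 = -1.305556
a = ȳ − b·x̄ = -8.875 − (-1.305556)·8.5 = 2.222222
ŷ(10) = a + b·10 = 2.222222 + (-1.305556)·10 = -10.833333

-10.833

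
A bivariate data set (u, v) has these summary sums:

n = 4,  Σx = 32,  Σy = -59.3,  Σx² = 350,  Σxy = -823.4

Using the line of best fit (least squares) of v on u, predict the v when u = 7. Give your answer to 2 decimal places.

Sxx = Σx² − (Σx)²/n = 350 − 256 = 94
Sxy = Σxy − (Σx)(Σy)/n = -823.4 − (-474.4) = -349
b = Sxy/Sxx = -349/94 = -3.712766
a = ȳ − b·x̄ = -14.825 − (-3.712766)·8 = 14.877128
ŷ(7) = a + b·7 = 14.877128 + (-3.712766)·7 = -11.112234

-11.11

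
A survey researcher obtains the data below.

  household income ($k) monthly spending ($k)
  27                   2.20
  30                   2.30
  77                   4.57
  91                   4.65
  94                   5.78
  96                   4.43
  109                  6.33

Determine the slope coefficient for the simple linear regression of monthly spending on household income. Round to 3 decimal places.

n = 7, Σx = 524, Σy = 30.26, Σxy = 2562.01, Σx² = 45772
Sxx = Σx² − (Σx)²/n = 45772 − 39225.142857 = 6546.857143
Sxy = Σxy − (Σx)(Σy)/n = 2562.01 − 2265.177143 = 296.832857
b = Sxy/Sxx = 296.832857/6546.857143 = 0.045340

0.045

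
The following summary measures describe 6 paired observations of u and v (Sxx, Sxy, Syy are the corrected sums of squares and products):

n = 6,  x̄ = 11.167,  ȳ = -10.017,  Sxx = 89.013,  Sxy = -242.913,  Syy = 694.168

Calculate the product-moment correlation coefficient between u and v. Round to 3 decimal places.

r = Sxy/√(Sxx·Syy) = -242.913/√(61789.976184) = -242.913/248.575896 = -0.977219

-0.977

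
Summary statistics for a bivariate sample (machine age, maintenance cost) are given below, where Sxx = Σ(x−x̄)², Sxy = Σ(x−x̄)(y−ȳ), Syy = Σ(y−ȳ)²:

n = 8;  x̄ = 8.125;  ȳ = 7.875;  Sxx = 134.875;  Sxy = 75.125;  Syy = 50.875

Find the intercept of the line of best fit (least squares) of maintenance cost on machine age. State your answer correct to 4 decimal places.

3.3494

b = Sxy/Sxx = 75.125/134.875 = 0.556997
a = ȳ − b·x̄ = 7.875 − 0.556997·8.125 = 3.349398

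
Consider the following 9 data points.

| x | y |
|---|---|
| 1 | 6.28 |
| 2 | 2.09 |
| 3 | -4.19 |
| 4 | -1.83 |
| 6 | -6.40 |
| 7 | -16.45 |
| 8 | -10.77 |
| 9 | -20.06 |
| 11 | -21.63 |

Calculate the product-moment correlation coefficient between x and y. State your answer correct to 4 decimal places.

n = 9, Σx = 51, Σy = -72.96, Σxy = -667.61, Σx² = 381, Σy² = 1362.5274
Sxx = Σx² − (Σx)²/n = 381 − 289 = 92
Sxy = Σxy − (Σx)(Σy)/n = -667.61 − (-413.44) = -254.17
Syy = Σy² − (Σy)²/n = 1362.5274 − 591.4624 = 771.065
r = Sxy/√(Sxx·Syy) = -254.17/√(70937.98) = -254.17/266.341848 = -0.954300

-0.9543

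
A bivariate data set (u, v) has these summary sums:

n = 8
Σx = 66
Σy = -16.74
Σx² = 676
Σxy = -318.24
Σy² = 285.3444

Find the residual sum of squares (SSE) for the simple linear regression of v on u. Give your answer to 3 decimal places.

Sxx = Σx² − (Σx)²/n = 676 − 544.5 = 131.5
Sxy = Σxy − (Σx)(Σy)/n = -318.24 − (-138.105) = -180.135
Syy = Σy² − (Σy)²/n = 285.3444 − 35.02845 = 250.31595
b = Sxy/Sxx = -180.135/131.5 = -1.369848
SSE = Syy − b·Sxy = 250.31595 − (-1.369848)·(-180.135) = 3.558397

3.558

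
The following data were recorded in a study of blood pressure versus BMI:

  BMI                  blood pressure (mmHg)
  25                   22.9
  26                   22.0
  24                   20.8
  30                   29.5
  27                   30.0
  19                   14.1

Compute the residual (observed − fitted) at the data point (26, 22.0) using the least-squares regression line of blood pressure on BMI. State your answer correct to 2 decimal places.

n = 6, Σx = 151, Σy = 139.3, Σxy = 3606.6, Σx² = 3867
Sxx = Σx² − (Σx)²/n = 3867 − 3800.166667 = 66.833333
Sxy = Σxy − (Σx)(Σy)/n = 3606.6 − 3505.716667 = 100.883333
b = Sxy/Sxx = 100.883333/66.833333 = 1.509476
a = ȳ − b·x̄ = 23.216667 − 1.509476·25.166667 = -14.771820
ŷ(26) = -14.771820 + 1.509476·26 = 24.474564
residual = y − ŷ = 22.0 − 24.474564 = -2.474564

-2.47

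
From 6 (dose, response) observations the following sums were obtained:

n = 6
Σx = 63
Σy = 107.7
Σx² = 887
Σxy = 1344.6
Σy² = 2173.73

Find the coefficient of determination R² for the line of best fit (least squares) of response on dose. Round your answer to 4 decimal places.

Sxx = Σx² − (Σx)²/n = 887 − 661.5 = 225.5
Sxy = Σxy − (Σx)(Σy)/n = 1344.6 − 1130.85 = 213.75
Syy = Σy² − (Σy)²/n = 2173.73 − 1933.215 = 240.515
R² = Sxy²/(Sxx·Syy) = (213.75)²/(225.5·240.515) = 0.842410

0.8424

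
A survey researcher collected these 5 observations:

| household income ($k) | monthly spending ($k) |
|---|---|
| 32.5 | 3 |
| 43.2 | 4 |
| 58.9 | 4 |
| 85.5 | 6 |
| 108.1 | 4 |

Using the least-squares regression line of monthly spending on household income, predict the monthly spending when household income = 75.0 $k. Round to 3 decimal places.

4.377

n = 5, Σx = 328.2, Σy = 21, Σxy = 1451.3, Σx² = 25387.56
Sxx = Σx² − (Σx)²/n = 25387.56 − 21543.048 = 3844.512
Sxy = Σxy − (Σx)(Σy)/n = 1451.3 − 1378.44 = 72.86
b = Sxy/Sxx = 72.86/3844.512 = 0.018952
a = ȳ − b·x̄ = 4.2 − 0.018952·65.64 = 2.956011
ŷ(75.0) = a + b·75.0 = 2.956011 + 0.018952·75 = 4.377388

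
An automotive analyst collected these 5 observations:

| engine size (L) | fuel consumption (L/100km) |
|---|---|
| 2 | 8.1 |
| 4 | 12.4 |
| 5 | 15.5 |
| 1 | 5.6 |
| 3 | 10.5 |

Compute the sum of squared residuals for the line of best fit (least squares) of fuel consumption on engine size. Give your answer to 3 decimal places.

n = 5, Σx = 15, Σy = 52.1, Σxy = 180.4, Σx² = 55, Σy² = 601.23
Sxx = Σx² − (Σx)²/n = 55 − 45 = 10
Sxy = Σxy − (Σx)(Σy)/n = 180.4 − 156.3 = 24.1
Syy = Σy² − (Σy)²/n = 601.23 − 542.882 = 58.348
b = Sxy/Sxx = 24.1/10 = 2.41
SSE = Syy − b·Sxy = 58.348 − 2.41·24.1 = 0.267

0.267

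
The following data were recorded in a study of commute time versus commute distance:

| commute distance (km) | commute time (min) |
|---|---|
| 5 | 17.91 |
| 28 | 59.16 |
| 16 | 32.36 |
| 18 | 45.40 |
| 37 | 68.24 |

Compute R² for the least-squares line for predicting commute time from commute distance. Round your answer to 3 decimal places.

n = 5, Σx = 104, Σy = 223.07, Σxy = 5605.87, Σx² = 2758, Σy² = 11585.7009
Sxx = Σx² − (Σx)²/n = 2758 − 2163.2 = 594.8
Sxy = Σxy − (Σx)(Σy)/n = 5605.87 − 4639.856 = 966.014
Syy = Σy² − (Σy)²/n = 11585.7009 − 9952.04498 = 1633.65592
R² = Sxy²/(Sxx·Syy) = (966.014)²/(594.8·1633.65592) = 0.960363

0.960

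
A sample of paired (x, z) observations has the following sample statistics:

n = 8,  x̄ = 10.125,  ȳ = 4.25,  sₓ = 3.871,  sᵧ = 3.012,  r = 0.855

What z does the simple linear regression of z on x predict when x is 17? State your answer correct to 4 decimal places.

8.8237

b = r · sᵧ/sₓ = 0.855 · 3.012/3.871 = 0.665270
a = ȳ − b·x̄ = 4.25 − 0.665270·10.125 = -2.485858
ŷ(17) = a + b·17 = -2.485858 + 0.665270·17 = 8.823731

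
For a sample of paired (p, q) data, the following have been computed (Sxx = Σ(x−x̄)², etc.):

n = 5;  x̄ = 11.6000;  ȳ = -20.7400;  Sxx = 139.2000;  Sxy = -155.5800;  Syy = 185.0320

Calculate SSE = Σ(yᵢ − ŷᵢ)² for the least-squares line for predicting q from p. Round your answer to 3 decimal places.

11.145

b = Sxy/Sxx = -155.58/139.2 = -1.117672
SSE = Syy − b·Sxy = 185.032 − (-1.117672)·(-155.58) = 11.144526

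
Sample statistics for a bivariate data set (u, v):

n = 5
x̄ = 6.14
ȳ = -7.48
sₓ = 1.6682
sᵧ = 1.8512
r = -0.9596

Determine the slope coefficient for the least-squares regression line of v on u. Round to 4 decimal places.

-1.0649

b = r · sᵧ/sₓ = -0.9596 · 1.8512/1.6682 = -1.064867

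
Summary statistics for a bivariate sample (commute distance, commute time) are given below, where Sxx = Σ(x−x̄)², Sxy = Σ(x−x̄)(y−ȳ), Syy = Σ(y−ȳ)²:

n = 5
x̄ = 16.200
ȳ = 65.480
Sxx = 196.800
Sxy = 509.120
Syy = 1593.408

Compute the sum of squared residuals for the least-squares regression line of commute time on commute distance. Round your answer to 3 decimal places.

b = Sxy/Sxx = 509.12/196.8 = 2.586992
SSE = Syy − b·Sxy = 1593.408 − 2.586992·509.12 = 276.318699

276.319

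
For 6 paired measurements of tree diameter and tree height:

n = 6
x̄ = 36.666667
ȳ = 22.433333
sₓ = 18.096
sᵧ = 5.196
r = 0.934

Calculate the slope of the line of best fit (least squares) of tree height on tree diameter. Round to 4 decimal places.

0.2682

b = r · sᵧ/sₓ = 0.934 · 5.196/18.096 = 0.268184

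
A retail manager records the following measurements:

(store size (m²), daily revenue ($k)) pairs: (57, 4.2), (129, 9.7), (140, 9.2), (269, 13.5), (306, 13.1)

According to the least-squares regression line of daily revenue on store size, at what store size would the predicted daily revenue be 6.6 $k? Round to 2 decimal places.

n = 5, Σx = 901, Σy = 49.7, Σxy = 10418.8, Σx² = 205487
Sxx = Σx² − (Σx)²/n = 205487 − 162360.2 = 43126.8
Sxy = Σxy − (Σx)(Σy)/n = 10418.8 − 8955.94 = 1462.86
b = Sxy/Sxx = 1462.86/43126.8 = 0.033920
a = ȳ − b·x̄ = 9.94 − 0.033920·180.2 = 3.827620
Set a + b·x = 6.6: x = (6.6 − 3.827620) / 0.033920 = 81.732948

81.73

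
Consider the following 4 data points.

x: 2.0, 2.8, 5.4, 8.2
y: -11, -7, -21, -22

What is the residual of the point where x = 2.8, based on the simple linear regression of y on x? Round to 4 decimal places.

4.0703

n = 4, Σx = 18.4, Σy = -61, Σxy = -335.4, Σx² = 108.24
Sxx = Σx² − (Σx)²/n = 108.24 − 84.64 = 23.6
Sxy = Σxy − (Σx)(Σy)/n = -335.4 − (-280.6) = -54.8
b = Sxy/Sxx = -54.8/23.6 = -2.322034
a = ȳ − b·x̄ = -15.25 − (-2.322034)·4.6 = -4.568644
ŷ(2.8) = -4.568644 + (-2.322034)·2.8 = -11.070339
residual = y − ŷ = -7 − (-11.070339) = 4.070339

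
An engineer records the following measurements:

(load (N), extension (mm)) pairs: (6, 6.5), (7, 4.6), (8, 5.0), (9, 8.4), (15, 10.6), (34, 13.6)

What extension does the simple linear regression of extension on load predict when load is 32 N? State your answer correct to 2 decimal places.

n = 6, Σx = 79, Σy = 48.7, Σxy = 808.2, Σx² = 1611
Sxx = Σx² − (Σx)²/n = 1611 − 1040.166667 = 570.833333
Sxy = Σxy − (Σx)(Σy)/n = 808.2 − 641.216667 = 166.983333
b = Sxy/Sxx = 166.983333/570.833333 = 0.292526
a = ȳ − b·x̄ = 8.116667 − 0.292526·13.166667 = 4.265080
ŷ(32) = a + b·32 = 4.265080 + 0.292526·32 = 13.625898

13.63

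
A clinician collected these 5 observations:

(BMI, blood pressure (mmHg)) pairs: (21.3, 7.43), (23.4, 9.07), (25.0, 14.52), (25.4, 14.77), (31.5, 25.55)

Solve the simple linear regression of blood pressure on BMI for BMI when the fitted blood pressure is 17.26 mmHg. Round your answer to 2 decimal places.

n = 5, Σx = 126.6, Σy = 71.34, Σxy = 1913.48, Σx² = 3263.66
Sxx = Σx² − (Σx)²/n = 3263.66 − 3205.512 = 58.148
Sxy = Σxy − (Σx)(Σy)/n = 1913.48 − 1806.3288 = 107.1512
b = Sxy/Sxx = 107.1512/58.148 = 1.842732
a = ȳ − b·x̄ = 14.268 − 1.842732·25.32 = -32.389983
Set a + b·x = 17.26: x = (17.26 − (-32.389983)) / 1.842732 = 26.943676

26.94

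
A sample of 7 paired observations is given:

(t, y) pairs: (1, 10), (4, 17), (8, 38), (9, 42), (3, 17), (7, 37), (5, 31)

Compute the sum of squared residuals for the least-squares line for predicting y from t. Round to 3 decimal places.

56.303

n = 7, Σx = 37, Σy = 192, Σxy = 1225, Σx² = 245, Σy² = 6216
Sxx = Σx² − (Σx)²/n = 245 − 195.571429 = 49.428571
Sxy = Σxy − (Σx)(Σy)/n = 1225 − 1014.857143 = 210.142857
Syy = Σy² − (Σy)²/n = 6216 − 5266.285714 = 949.714286
b = Sxy/Sxx = 210.142857/49.428571 = 4.251445
SSE = Syy − b·Sxy = 949.714286 − 4.251445·210.142857 = 56.303468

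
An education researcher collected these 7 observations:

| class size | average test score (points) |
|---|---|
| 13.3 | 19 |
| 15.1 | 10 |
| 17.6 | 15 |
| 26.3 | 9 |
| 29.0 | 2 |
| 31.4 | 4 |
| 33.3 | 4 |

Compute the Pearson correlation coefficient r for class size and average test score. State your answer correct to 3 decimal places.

n = 7, Σx = 166, Σy = 63, Σxy = 1221.2, Σx² = 4342.2, Σy² = 803
Sxx = Σx² − (Σx)²/n = 4342.2 − 3936.571429 = 405.628571
Sxy = Σxy − (Σx)(Σy)/n = 1221.2 − 1494 = -272.8
Syy = Σy² − (Σy)²/n = 803 − 567 = 236
r = Sxy/√(Sxx·Syy) = -272.8/√(95728.342857) = -272.8/309.399972 = -0.881707

-0.882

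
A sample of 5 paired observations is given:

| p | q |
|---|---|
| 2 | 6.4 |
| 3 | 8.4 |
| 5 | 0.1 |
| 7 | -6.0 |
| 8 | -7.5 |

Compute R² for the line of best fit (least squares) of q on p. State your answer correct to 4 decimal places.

n = 5, Σx = 25, Σy = 1.4, Σxy = -63.5, Σx² = 151, Σy² = 203.78
Sxx = Σx² − (Σx)²/n = 151 − 125 = 26
Sxy = Σxy − (Σx)(Σy)/n = -63.5 − 7 = -70.5
Syy = Σy² − (Σy)²/n = 203.78 − 0.392 = 203.388
R² = Sxy²/(Sxx·Syy) = (-70.5)²/(26·203.388) = 0.939895

0.9399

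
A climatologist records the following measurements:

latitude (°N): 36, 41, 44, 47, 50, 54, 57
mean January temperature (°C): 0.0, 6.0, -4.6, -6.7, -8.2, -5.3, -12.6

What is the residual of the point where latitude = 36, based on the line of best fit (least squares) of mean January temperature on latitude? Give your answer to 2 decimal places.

n = 7, Σx = 329, Σy = -31.4, Σxy = -1685.7, Σx² = 15787
Sxx = Σx² − (Σx)²/n = 15787 − 15463 = 324
Sxy = Σxy − (Σx)(Σy)/n = -1685.7 − (-1475.8) = -209.9
b = Sxy/Sxx = -209.9/324 = -0.647840
a = ȳ − b·x̄ = -4.485714 − (-0.647840)·47 = 25.962743
ŷ(36) = 25.962743 + (-0.647840)·36 = 2.640520
residual = y − ŷ = 0.0 − 2.640520 = -2.640520

-2.64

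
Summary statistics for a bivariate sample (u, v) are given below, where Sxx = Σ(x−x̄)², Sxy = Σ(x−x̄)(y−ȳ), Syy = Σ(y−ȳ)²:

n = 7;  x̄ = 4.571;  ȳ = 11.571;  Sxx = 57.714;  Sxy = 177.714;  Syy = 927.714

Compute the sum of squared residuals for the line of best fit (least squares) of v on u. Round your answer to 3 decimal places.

380.494

b = Sxy/Sxx = 177.714/57.714 = 3.079218
SSE = Syy − b·Sxy = 927.714 − 3.079218·177.714 = 380.493814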